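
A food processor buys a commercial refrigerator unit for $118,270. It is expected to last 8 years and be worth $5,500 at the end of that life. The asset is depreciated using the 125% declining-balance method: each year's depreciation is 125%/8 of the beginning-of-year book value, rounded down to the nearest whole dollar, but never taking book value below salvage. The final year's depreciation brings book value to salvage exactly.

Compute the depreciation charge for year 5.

$9,366

Depreciable base = $118,270 − $5,500 = $112,770.
Year 1: ⌊$118,270 × 125%/8⌋ = $18,479. Book value $99,791.
Year 2: ⌊$99,791 × 125%/8⌋ = $15,592. Book value $84,199.
Year 3: ⌊$84,199 × 125%/8⌋ = $13,156. Book value $71,043.
Year 4: ⌊$71,043 × 125%/8⌋ = $11,100. Book value $59,943.
Year 5: ⌊$59,943 × 125%/8⌋ = $9,366. Book value $50,577.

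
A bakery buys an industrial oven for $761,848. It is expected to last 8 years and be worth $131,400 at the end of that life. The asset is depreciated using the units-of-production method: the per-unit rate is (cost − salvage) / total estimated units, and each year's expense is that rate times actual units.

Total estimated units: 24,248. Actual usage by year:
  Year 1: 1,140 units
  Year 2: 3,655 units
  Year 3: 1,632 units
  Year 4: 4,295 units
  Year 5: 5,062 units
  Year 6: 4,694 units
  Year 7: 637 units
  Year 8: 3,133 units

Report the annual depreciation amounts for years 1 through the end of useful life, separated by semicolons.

$29,640; $95,030; $42,432; $111,670; $131,612; $122,044; $16,562; $81,458

Depreciable base = $761,848 − $131,400 = $630,448.
Rate = $630,448 / 24,248 units = $26 per unit.
Year 1: 1,140 × $26 = $29,640. Book value $732,208.
Year 2: 3,655 × $26 = $95,030. Book value $637,178.
Year 3: 1,632 × $26 = $42,432. Book value $594,746.
Year 4: 4,295 × $26 = $111,670. Book value $483,076.
Year 5: 5,062 × $26 = $131,612. Book value $351,464.
Year 6: 4,694 × $26 = $122,044. Book value $229,420.
Year 7: 637 × $26 = $16,562. Book value $212,858.
Year 8: 3,133 × $26 = $81,458. Book value $131,400.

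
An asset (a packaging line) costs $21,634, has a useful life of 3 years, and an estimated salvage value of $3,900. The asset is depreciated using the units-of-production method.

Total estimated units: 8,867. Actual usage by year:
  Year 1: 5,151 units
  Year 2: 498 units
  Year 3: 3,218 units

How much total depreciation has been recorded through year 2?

$11,298

Depreciable base = $21,634 − $3,900 = $17,734.
Rate = $17,734 / 8,867 units = $2 per unit.
Year 1: 5,151 × $2 = $10,302. Book value $11,332.
Year 2: 498 × $2 = $996. Book value $10,336.
Accumulated through year 2 = $21,634 − $10,336 = $11,298.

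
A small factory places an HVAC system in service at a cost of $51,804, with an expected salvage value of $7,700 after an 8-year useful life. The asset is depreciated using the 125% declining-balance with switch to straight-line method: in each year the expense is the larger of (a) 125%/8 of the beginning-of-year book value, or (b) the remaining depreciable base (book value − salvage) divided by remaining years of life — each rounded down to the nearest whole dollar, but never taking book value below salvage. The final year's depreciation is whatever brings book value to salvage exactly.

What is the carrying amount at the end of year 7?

Depreciable base = $51,804 − $7,700 = $44,104.
Year 1: DB = ⌊$51,804 × 125%/8⌋ = $8,094; SL = ⌊$44,104/8⌋ = $5,513 → take DB $8,094. Book value $43,710.
Year 2: DB = ⌊$43,710 × 125%/8⌋ = $6,829; SL = ⌊$36,010/7⌋ = $5,144 → take DB $6,829. Book value $36,881.
Year 3: DB = ⌊$36,881 × 125%/8⌋ = $5,762; SL = ⌊$29,181/6⌋ = $4,863 → take DB $5,762. Book value $31,119.
Year 4: DB = ⌊$31,119 × 125%/8⌋ = $4,862; SL = ⌊$23,419/5⌋ = $4,683 → take DB $4,862. Book value $26,257.
Year 5: DB = ⌊$26,257 × 125%/8⌋ = $4,102; SL = ⌊$18,557/4⌋ = $4,639 → take SL $4,639. Book value $21,618.
Year 6: DB = ⌊$21,618 × 125%/8⌋ = $3,377; SL = ⌊$13,918/3⌋ = $4,639 → take SL $4,639. Book value $16,979.
Year 7: DB = ⌊$16,979 × 125%/8⌋ = $2,652; SL = ⌊$9,279/2⌋ = $4,639 → take SL $4,639. Book value $12,340.

$12,340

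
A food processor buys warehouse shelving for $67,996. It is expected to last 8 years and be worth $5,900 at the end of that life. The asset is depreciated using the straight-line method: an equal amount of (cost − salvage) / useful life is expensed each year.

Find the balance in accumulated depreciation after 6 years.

$46,572

Depreciable base = $67,996 − $5,900 = $62,096.
Annual expense = $62,096 / 8 = $7,762.
End of year 1: book value $60,234.
End of year 2: book value $52,472.
End of year 3: book value $44,710.
End of year 4: book value $36,948.
End of year 5: book value $29,186.
End of year 6: book value $21,424.
Accumulated through year 6 = $67,996 − $21,424 = $46,572.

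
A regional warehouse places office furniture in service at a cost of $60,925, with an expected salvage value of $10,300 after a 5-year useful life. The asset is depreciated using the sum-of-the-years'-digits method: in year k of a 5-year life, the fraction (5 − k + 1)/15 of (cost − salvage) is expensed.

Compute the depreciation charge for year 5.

Depreciable base = $60,925 − $10,300 = $50,625.
Sum of the years' digits = 5+4+3+2+1 = 15.
Year 1: $50,625 × 5/15 = $16,875. Book value $44,050.
Year 2: $50,625 × 4/15 = $13,500. Book value $30,550.
Year 3: $50,625 × 3/15 = $10,125. Book value $20,425.
Year 4: $50,625 × 2/15 = $6,750. Book value $13,675.
Year 5: $50,625 × 1/15 = $3,375. Book value $10,300.

$3,375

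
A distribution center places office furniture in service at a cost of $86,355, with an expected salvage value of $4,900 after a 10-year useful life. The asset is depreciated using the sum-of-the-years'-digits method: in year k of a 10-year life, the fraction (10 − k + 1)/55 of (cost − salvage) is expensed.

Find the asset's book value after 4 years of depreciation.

Depreciable base = $86,355 − $4,900 = $81,455.
Sum of the years' digits = 10+9+8+7+6+5+4+3+2+1 = 55.
Year 1: $81,455 × 10/55 = $14,810. Book value $71,545.
Year 2: $81,455 × 9/55 = $13,329. Book value $58,216.
Year 3: $81,455 × 8/55 = $11,848. Book value $46,368.
Year 4: $81,455 × 7/55 = $10,367. Book value $36,001.

$36,001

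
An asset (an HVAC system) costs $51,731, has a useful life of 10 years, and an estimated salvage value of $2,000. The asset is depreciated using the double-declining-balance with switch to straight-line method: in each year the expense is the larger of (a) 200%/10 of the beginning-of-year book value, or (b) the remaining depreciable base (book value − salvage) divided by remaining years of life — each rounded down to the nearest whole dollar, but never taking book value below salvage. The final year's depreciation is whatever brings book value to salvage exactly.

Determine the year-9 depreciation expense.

Depreciable base = $51,731 − $2,000 = $49,731.
Year 1: DB = ⌊$51,731 × 200%/10⌋ = $10,346; SL = ⌊$49,731/10⌋ = $4,973 → take DB $10,346. Book value $41,385.
Year 2: DB = ⌊$41,385 × 200%/10⌋ = $8,277; SL = ⌊$39,385/9⌋ = $4,376 → take DB $8,277. Book value $33,108.
Year 3: DB = ⌊$33,108 × 200%/10⌋ = $6,621; SL = ⌊$31,108/8⌋ = $3,888 → take DB $6,621. Book value $26,487.
Year 4: DB = ⌊$26,487 × 200%/10⌋ = $5,297; SL = ⌊$24,487/7⌋ = $3,498 → take DB $5,297. Book value $21,190.
Year 5: DB = ⌊$21,190 × 200%/10⌋ = $4,238; SL = ⌊$19,190/6⌋ = $3,198 → take DB $4,238. Book value $16,952.
Year 6: DB = ⌊$16,952 × 200%/10⌋ = $3,390; SL = ⌊$14,952/5⌋ = $2,990 → take DB $3,390. Book value $13,562.
Year 7: DB = ⌊$13,562 × 200%/10⌋ = $2,712; SL = ⌊$11,562/4⌋ = $2,890 → take SL $2,890. Book value $10,672.
Year 8: DB = ⌊$10,672 × 200%/10⌋ = $2,134; SL = ⌊$8,672/3⌋ = $2,890 → take SL $2,890. Book value $7,782.
Year 9: DB = ⌊$7,782 × 200%/10⌋ = $1,556; SL = ⌊$5,782/2⌋ = $2,891 → take SL $2,891. Book value $4,891.

$2,891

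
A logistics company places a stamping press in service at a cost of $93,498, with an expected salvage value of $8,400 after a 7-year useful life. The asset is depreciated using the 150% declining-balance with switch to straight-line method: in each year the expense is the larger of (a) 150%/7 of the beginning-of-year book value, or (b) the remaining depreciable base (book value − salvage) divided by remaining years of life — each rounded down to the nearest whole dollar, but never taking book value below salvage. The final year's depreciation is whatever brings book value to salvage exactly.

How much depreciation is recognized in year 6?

$9,078

Depreciable base = $93,498 − $8,400 = $85,098.
Year 1: DB = ⌊$93,498 × 150%/7⌋ = $20,035; SL = ⌊$85,098/7⌋ = $12,156 → take DB $20,035. Book value $73,463.
Year 2: DB = ⌊$73,463 × 150%/7⌋ = $15,742; SL = ⌊$65,063/6⌋ = $10,843 → take DB $15,742. Book value $57,721.
Year 3: DB = ⌊$57,721 × 150%/7⌋ = $12,368; SL = ⌊$49,321/5⌋ = $9,864 → take DB $12,368. Book value $45,353.
Year 4: DB = ⌊$45,353 × 150%/7⌋ = $9,718; SL = ⌊$36,953/4⌋ = $9,238 → take DB $9,718. Book value $35,635.
Year 5: DB = ⌊$35,635 × 150%/7⌋ = $7,636; SL = ⌊$27,235/3⌋ = $9,078 → take SL $9,078. Book value $26,557.
Year 6: DB = ⌊$26,557 × 150%/7⌋ = $5,690; SL = ⌊$18,157/2⌋ = $9,078 → take SL $9,078. Book value $17,479.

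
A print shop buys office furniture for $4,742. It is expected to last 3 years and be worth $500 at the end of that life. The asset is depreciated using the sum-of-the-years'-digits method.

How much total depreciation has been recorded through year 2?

Depreciable base = $4,742 − $500 = $4,242.
Sum of the years' digits = 3+2+1 = 6.
Year 1: $4,242 × 3/6 = $2,121. Book value $2,621.
Year 2: $4,242 × 2/6 = $1,414. Book value $1,207.
Accumulated through year 2 = $4,742 − $1,207 = $3,535.

$3,535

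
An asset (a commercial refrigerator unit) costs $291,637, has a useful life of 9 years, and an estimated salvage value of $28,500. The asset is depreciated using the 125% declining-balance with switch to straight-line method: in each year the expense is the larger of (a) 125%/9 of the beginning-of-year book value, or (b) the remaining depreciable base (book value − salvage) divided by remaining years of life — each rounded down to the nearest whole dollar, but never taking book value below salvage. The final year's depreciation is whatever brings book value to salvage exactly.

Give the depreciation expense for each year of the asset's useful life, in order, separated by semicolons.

$40,505; $34,879; $30,035; $26,286; $26,286; $26,286; $26,286; $26,287; $26,287

Depreciable base = $291,637 − $28,500 = $263,137.
Year 1: DB = ⌊$291,637 × 125%/9⌋ = $40,505; SL = ⌊$263,137/9⌋ = $29,237 → take DB $40,505. Book value $251,132.
Year 2: DB = ⌊$251,132 × 125%/9⌋ = $34,879; SL = ⌊$222,632/8⌋ = $27,829 → take DB $34,879. Book value $216,253.
Year 3: DB = ⌊$216,253 × 125%/9⌋ = $30,035; SL = ⌊$187,753/7⌋ = $26,821 → take DB $30,035. Book value $186,218.
Year 4: DB = ⌊$186,218 × 125%/9⌋ = $25,863; SL = ⌊$157,718/6⌋ = $26,286 → take SL $26,286. Book value $159,932.
Year 5: DB = ⌊$159,932 × 125%/9⌋ = $22,212; SL = ⌊$131,432/5⌋ = $26,286 → take SL $26,286. Book value $133,646.
Year 6: DB = ⌊$133,646 × 125%/9⌋ = $18,561; SL = ⌊$105,146/4⌋ = $26,286 → take SL $26,286. Book value $107,360.
Year 7: DB = ⌊$107,360 × 125%/9⌋ = $14,911; SL = ⌊$78,860/3⌋ = $26,286 → take SL $26,286. Book value $81,074.
Year 8: DB = ⌊$81,074 × 125%/9⌋ = $11,260; SL = ⌊$52,574/2⌋ = $26,287 → take SL $26,287. Book value $54,787.
Year 9 (final): $54,787 − $28,500 = $26,287. Book value $28,500.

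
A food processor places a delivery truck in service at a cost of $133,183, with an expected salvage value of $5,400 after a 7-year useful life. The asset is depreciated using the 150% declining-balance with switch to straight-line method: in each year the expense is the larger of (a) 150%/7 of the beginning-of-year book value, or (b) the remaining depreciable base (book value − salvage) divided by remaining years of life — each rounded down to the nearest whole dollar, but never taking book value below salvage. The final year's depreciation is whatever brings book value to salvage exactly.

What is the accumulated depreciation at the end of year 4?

$83,380

Depreciable base = $133,183 − $5,400 = $127,783.
Year 1: DB = ⌊$133,183 × 150%/7⌋ = $28,539; SL = ⌊$127,783/7⌋ = $18,254 → take DB $28,539. Book value $104,644.
Year 2: DB = ⌊$104,644 × 150%/7⌋ = $22,423; SL = ⌊$99,244/6⌋ = $16,540 → take DB $22,423. Book value $82,221.
Year 3: DB = ⌊$82,221 × 150%/7⌋ = $17,618; SL = ⌊$76,821/5⌋ = $15,364 → take DB $17,618. Book value $64,603.
Year 4: DB = ⌊$64,603 × 150%/7⌋ = $13,843; SL = ⌊$59,203/4⌋ = $14,800 → take SL $14,800. Book value $49,803.
Accumulated through year 4 = $133,183 − $49,803 = $83,380.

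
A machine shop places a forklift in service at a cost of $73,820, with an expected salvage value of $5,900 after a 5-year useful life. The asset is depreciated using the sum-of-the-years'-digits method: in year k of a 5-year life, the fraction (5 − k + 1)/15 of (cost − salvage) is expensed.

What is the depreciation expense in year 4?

$9,056

Depreciable base = $73,820 − $5,900 = $67,920.
Sum of the years' digits = 5+4+3+2+1 = 15.
Year 1: $67,920 × 5/15 = $22,640. Book value $51,180.
Year 2: $67,920 × 4/15 = $18,112. Book value $33,068.
Year 3: $67,920 × 3/15 = $13,584. Book value $19,484.
Year 4: $67,920 × 2/15 = $9,056. Book value $10,428.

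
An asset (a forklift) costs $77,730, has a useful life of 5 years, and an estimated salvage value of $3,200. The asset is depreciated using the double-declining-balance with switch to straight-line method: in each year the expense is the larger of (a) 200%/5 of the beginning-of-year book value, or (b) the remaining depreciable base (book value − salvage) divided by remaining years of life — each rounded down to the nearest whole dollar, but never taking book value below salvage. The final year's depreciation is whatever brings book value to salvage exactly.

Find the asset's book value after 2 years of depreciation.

$27,983

Depreciable base = $77,730 − $3,200 = $74,530.
Year 1: DB = ⌊$77,730 × 200%/5⌋ = $31,092; SL = ⌊$74,530/5⌋ = $14,906 → take DB $31,092. Book value $46,638.
Year 2: DB = ⌊$46,638 × 200%/5⌋ = $18,655; SL = ⌊$43,438/4⌋ = $10,859 → take DB $18,655. Book value $27,983.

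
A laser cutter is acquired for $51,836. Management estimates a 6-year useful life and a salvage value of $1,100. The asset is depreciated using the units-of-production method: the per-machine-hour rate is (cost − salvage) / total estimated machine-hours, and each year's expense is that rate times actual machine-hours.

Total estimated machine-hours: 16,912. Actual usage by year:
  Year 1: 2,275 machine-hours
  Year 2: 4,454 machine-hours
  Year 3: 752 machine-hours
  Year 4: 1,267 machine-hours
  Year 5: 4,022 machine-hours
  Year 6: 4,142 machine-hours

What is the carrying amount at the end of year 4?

Depreciable base = $51,836 − $1,100 = $50,736.
Rate = $50,736 / 16,912 machine-hours = $3 per machine-hour.
Year 1: 2,275 × $3 = $6,825. Book value $45,011.
Year 2: 4,454 × $3 = $13,362. Book value $31,649.
Year 3: 752 × $3 = $2,256. Book value $29,393.
Year 4: 1,267 × $3 = $3,801. Book value $25,592.

$25,592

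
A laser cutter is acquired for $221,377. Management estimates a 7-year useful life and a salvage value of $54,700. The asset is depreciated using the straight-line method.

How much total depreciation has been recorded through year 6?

Depreciable base = $221,377 − $54,700 = $166,677.
Annual expense = $166,677 / 7 = $23,811.
End of year 1: book value $197,566.
End of year 2: book value $173,755.
End of year 3: book value $149,944.
End of year 4: book value $126,133.
End of year 5: book value $102,322.
End of year 6: book value $78,511.
Accumulated through year 6 = $221,377 − $78,511 = $142,866.

$142,866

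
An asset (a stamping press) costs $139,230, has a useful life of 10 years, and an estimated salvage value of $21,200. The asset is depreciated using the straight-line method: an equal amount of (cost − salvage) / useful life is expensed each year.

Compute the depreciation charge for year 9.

Depreciable base = $139,230 − $21,200 = $118,030.
Annual expense = $118,030 / 10 = $11,803.

$11,803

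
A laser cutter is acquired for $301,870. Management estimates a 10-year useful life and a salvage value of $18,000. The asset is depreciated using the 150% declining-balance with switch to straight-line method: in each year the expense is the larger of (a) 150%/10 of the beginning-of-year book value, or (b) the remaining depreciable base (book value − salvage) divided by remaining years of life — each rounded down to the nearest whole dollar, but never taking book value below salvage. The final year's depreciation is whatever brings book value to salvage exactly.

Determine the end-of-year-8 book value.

$64,378

Depreciable base = $301,870 − $18,000 = $283,870.
Year 1: DB = ⌊$301,870 × 150%/10⌋ = $45,280; SL = ⌊$283,870/10⌋ = $28,387 → take DB $45,280. Book value $256,590.
Year 2: DB = ⌊$256,590 × 150%/10⌋ = $38,488; SL = ⌊$238,590/9⌋ = $26,510 → take DB $38,488. Book value $218,102.
Year 3: DB = ⌊$218,102 × 150%/10⌋ = $32,715; SL = ⌊$200,102/8⌋ = $25,012 → take DB $32,715. Book value $185,387.
Year 4: DB = ⌊$185,387 × 150%/10⌋ = $27,808; SL = ⌊$167,387/7⌋ = $23,912 → take DB $27,808. Book value $157,579.
Year 5: DB = ⌊$157,579 × 150%/10⌋ = $23,636; SL = ⌊$139,579/6⌋ = $23,263 → take DB $23,636. Book value $133,943.
Year 6: DB = ⌊$133,943 × 150%/10⌋ = $20,091; SL = ⌊$115,943/5⌋ = $23,188 → take SL $23,188. Book value $110,755.
Year 7: DB = ⌊$110,755 × 150%/10⌋ = $16,613; SL = ⌊$92,755/4⌋ = $23,188 → take SL $23,188. Book value $87,567.
Year 8: DB = ⌊$87,567 × 150%/10⌋ = $13,135; SL = ⌊$69,567/3⌋ = $23,189 → take SL $23,189. Book value $64,378.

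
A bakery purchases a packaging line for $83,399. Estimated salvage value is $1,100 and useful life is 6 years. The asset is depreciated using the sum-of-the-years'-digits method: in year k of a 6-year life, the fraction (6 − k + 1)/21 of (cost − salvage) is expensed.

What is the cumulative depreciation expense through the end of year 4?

Depreciable base = $83,399 − $1,100 = $82,299.
Sum of the years' digits = 6+5+4+3+2+1 = 21.
Year 1: $82,299 × 6/21 = $23,514. Book value $59,885.
Year 2: $82,299 × 5/21 = $19,595. Book value $40,290.
Year 3: $82,299 × 4/21 = $15,676. Book value $24,614.
Year 4: $82,299 × 3/21 = $11,757. Book value $12,857.
Accumulated through year 4 = $83,399 − $12,857 = $70,542.

$70,542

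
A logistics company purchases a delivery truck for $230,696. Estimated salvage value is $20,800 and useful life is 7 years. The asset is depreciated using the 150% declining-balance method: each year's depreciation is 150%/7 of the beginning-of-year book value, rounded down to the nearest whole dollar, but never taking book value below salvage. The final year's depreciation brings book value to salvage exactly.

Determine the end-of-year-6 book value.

$54,281

Depreciable base = $230,696 − $20,800 = $209,896.
Year 1: ⌊$230,696 × 150%/7⌋ = $49,434. Book value $181,262.
Year 2: ⌊$181,262 × 150%/7⌋ = $38,841. Book value $142,421.
Year 3: ⌊$142,421 × 150%/7⌋ = $30,518. Book value $111,903.
Year 4: ⌊$111,903 × 150%/7⌋ = $23,979. Book value $87,924.
Year 5: ⌊$87,924 × 150%/7⌋ = $18,840. Book value $69,084.
Year 6: ⌊$69,084 × 150%/7⌋ = $14,803. Book value $54,281.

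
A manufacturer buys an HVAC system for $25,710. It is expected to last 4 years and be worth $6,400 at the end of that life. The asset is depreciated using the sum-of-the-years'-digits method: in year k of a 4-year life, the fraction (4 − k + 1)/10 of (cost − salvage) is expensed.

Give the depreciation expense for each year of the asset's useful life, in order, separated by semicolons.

$7,724; $5,793; $3,862; $1,931

Depreciable base = $25,710 − $6,400 = $19,310.
Sum of the years' digits = 4+3+2+1 = 10.
Year 1: $19,310 × 4/10 = $7,724. Book value $17,986.
Year 2: $19,310 × 3/10 = $5,793. Book value $12,193.
Year 3: $19,310 × 2/10 = $3,862. Book value $8,331.
Year 4: $19,310 × 1/10 = $1,931. Book value $6,400.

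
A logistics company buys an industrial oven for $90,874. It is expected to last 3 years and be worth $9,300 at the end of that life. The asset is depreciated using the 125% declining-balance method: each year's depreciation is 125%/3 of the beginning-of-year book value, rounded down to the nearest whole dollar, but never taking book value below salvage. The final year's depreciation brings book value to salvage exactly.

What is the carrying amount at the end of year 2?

$30,923

Depreciable base = $90,874 − $9,300 = $81,574.
Year 1: ⌊$90,874 × 125%/3⌋ = $37,864. Book value $53,010.
Year 2: ⌊$53,010 × 125%/3⌋ = $22,087. Book value $30,923.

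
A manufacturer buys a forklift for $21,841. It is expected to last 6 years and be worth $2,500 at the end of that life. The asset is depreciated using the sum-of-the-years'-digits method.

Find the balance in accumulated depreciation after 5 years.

Depreciable base = $21,841 − $2,500 = $19,341.
Sum of the years' digits = 6+5+4+3+2+1 = 21.
Year 1: $19,341 × 6/21 = $5,526. Book value $16,315.
Year 2: $19,341 × 5/21 = $4,605. Book value $11,710.
Year 3: $19,341 × 4/21 = $3,684. Book value $8,026.
Year 4: $19,341 × 3/21 = $2,763. Book value $5,263.
Year 5: $19,341 × 2/21 = $1,842. Book value $3,421.
Accumulated through year 5 = $21,841 − $3,421 = $18,420.

$18,420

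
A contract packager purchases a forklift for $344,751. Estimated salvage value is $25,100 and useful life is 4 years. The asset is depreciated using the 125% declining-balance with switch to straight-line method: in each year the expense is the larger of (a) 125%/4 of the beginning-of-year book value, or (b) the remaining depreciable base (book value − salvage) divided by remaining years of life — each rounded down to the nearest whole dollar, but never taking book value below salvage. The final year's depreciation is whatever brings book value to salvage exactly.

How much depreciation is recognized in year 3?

Depreciable base = $344,751 − $25,100 = $319,651.
Year 1: DB = ⌊$344,751 × 125%/4⌋ = $107,734; SL = ⌊$319,651/4⌋ = $79,912 → take DB $107,734. Book value $237,017.
Year 2: DB = ⌊$237,017 × 125%/4⌋ = $74,067; SL = ⌊$211,917/3⌋ = $70,639 → take DB $74,067. Book value $162,950.
Year 3: DB = ⌊$162,950 × 125%/4⌋ = $50,921; SL = ⌊$137,850/2⌋ = $68,925 → take SL $68,925. Book value $94,025.

$68,925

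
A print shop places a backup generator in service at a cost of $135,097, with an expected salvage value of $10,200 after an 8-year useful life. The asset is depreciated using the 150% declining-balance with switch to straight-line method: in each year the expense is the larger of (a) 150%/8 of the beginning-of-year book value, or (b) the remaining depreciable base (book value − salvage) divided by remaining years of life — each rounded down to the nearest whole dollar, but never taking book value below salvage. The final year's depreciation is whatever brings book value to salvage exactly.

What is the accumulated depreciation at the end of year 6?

Depreciable base = $135,097 − $10,200 = $124,897.
Year 1: DB = ⌊$135,097 × 150%/8⌋ = $25,330; SL = ⌊$124,897/8⌋ = $15,612 → take DB $25,330. Book value $109,767.
Year 2: DB = ⌊$109,767 × 150%/8⌋ = $20,581; SL = ⌊$99,567/7⌋ = $14,223 → take DB $20,581. Book value $89,186.
Year 3: DB = ⌊$89,186 × 150%/8⌋ = $16,722; SL = ⌊$78,986/6⌋ = $13,164 → take DB $16,722. Book value $72,464.
Year 4: DB = ⌊$72,464 × 150%/8⌋ = $13,587; SL = ⌊$62,264/5⌋ = $12,452 → take DB $13,587. Book value $58,877.
Year 5: DB = ⌊$58,877 × 150%/8⌋ = $11,039; SL = ⌊$48,677/4⌋ = $12,169 → take SL $12,169. Book value $46,708.
Year 6: DB = ⌊$46,708 × 150%/8⌋ = $8,757; SL = ⌊$36,508/3⌋ = $12,169 → take SL $12,169. Book value $34,539.
Accumulated through year 6 = $135,097 − $34,539 = $100,558.

$100,558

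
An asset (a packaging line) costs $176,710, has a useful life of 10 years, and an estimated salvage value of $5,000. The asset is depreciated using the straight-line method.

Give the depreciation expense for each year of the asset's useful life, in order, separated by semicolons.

$17,171; $17,171; $17,171; $17,171; $17,171; $17,171; $17,171; $17,171; $17,171; $17,171

Depreciable base = $176,710 − $5,000 = $171,710.
Annual expense = $171,710 / 10 = $17,171.
End of year 1: book value $159,539.
End of year 2: book value $142,368.
End of year 3: book value $125,197.
End of year 4: book value $108,026.
End of year 5: book value $90,855.
End of year 6: book value $73,684.
End of year 7: book value $56,513.
End of year 8: book value $39,342.
End of year 9: book value $22,171.
End of year 10: book value $5,000.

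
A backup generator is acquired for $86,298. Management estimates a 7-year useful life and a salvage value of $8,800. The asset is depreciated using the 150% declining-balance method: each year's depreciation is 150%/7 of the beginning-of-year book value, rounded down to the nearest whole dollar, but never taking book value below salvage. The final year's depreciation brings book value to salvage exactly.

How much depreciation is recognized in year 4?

Depreciable base = $86,298 − $8,800 = $77,498.
Year 1: ⌊$86,298 × 150%/7⌋ = $18,492. Book value $67,806.
Year 2: ⌊$67,806 × 150%/7⌋ = $14,529. Book value $53,277.
Year 3: ⌊$53,277 × 150%/7⌋ = $11,416. Book value $41,861.
Year 4: ⌊$41,861 × 150%/7⌋ = $8,970. Book value $32,891.

$8,970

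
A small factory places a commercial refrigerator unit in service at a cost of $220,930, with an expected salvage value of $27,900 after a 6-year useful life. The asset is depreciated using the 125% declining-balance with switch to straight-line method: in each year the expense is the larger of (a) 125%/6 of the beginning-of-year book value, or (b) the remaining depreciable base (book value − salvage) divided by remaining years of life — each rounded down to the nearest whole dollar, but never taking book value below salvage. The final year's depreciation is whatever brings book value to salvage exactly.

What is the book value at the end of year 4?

Depreciable base = $220,930 − $27,900 = $193,030.
Year 1: DB = ⌊$220,930 × 125%/6⌋ = $46,027; SL = ⌊$193,030/6⌋ = $32,171 → take DB $46,027. Book value $174,903.
Year 2: DB = ⌊$174,903 × 125%/6⌋ = $36,438; SL = ⌊$147,003/5⌋ = $29,400 → take DB $36,438. Book value $138,465.
Year 3: DB = ⌊$138,465 × 125%/6⌋ = $28,846; SL = ⌊$110,565/4⌋ = $27,641 → take DB $28,846. Book value $109,619.
Year 4: DB = ⌊$109,619 × 125%/6⌋ = $22,837; SL = ⌊$81,719/3⌋ = $27,239 → take SL $27,239. Book value $82,380.

$82,380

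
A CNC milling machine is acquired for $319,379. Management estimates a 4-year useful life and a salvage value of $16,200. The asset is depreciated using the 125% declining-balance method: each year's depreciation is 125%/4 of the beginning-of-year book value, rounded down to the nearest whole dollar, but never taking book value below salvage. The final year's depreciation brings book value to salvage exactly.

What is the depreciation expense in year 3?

$47,174

Depreciable base = $319,379 − $16,200 = $303,179.
Year 1: ⌊$319,379 × 125%/4⌋ = $99,805. Book value $219,574.
Year 2: ⌊$219,574 × 125%/4⌋ = $68,616. Book value $150,958.
Year 3: ⌊$150,958 × 125%/4⌋ = $47,174. Book value $103,784.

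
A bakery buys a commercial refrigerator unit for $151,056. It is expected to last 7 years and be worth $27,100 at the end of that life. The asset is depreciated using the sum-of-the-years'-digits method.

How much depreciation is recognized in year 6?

$8,854

Depreciable base = $151,056 − $27,100 = $123,956.
Sum of the years' digits = 7+6+5+4+3+2+1 = 28.
Year 1: $123,956 × 7/28 = $30,989. Book value $120,067.
Year 2: $123,956 × 6/28 = $26,562. Book value $93,505.
Year 3: $123,956 × 5/28 = $22,135. Book value $71,370.
Year 4: $123,956 × 4/28 = $17,708. Book value $53,662.
Year 5: $123,956 × 3/28 = $13,281. Book value $40,381.
Year 6: $123,956 × 2/28 = $8,854. Book value $31,527.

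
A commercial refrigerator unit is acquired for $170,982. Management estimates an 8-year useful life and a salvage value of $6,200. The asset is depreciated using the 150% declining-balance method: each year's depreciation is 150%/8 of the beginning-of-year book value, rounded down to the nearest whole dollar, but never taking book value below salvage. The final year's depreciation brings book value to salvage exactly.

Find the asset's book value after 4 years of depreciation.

Depreciable base = $170,982 − $6,200 = $164,782.
Year 1: ⌊$170,982 × 150%/8⌋ = $32,059. Book value $138,923.
Year 2: ⌊$138,923 × 150%/8⌋ = $26,048. Book value $112,875.
Year 3: ⌊$112,875 × 150%/8⌋ = $21,164. Book value $91,711.
Year 4: ⌊$91,711 × 150%/8⌋ = $17,195. Book value $74,516.

$74,516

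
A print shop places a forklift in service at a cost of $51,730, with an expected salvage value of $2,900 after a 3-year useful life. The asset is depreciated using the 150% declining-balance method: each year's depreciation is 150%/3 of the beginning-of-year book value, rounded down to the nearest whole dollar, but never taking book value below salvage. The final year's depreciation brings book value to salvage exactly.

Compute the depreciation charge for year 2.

$12,932

Depreciable base = $51,730 − $2,900 = $48,830.
Year 1: ⌊$51,730 × 150%/3⌋ = $25,865. Book value $25,865.
Year 2: ⌊$25,865 × 150%/3⌋ = $12,932. Book value $12,933.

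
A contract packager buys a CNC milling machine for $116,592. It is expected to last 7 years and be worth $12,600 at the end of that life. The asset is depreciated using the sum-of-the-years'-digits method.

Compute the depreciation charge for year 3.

Depreciable base = $116,592 − $12,600 = $103,992.
Sum of the years' digits = 7+6+5+4+3+2+1 = 28.
Year 1: $103,992 × 7/28 = $25,998. Book value $90,594.
Year 2: $103,992 × 6/28 = $22,284. Book value $68,310.
Year 3: $103,992 × 5/28 = $18,570. Book value $49,740.

$18,570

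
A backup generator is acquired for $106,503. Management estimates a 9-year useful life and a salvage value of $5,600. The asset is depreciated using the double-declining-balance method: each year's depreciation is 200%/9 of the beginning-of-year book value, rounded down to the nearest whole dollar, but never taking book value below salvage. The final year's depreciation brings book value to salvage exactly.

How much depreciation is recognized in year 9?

Depreciable base = $106,503 − $5,600 = $100,903.
Year 1: ⌊$106,503 × 200%/9⌋ = $23,667. Book value $82,836.
Year 2: ⌊$82,836 × 200%/9⌋ = $18,408. Book value $64,428.
Year 3: ⌊$64,428 × 200%/9⌋ = $14,317. Book value $50,111.
Year 4: ⌊$50,111 × 200%/9⌋ = $11,135. Book value $38,976.
Year 5: ⌊$38,976 × 200%/9⌋ = $8,661. Book value $30,315.
Year 6: ⌊$30,315 × 200%/9⌋ = $6,736. Book value $23,579.
Year 7: ⌊$23,579 × 200%/9⌋ = $5,239. Book value $18,340.
Year 8: ⌊$18,340 × 200%/9⌋ = $4,075. Book value $14,265.
Year 9 (final): $14,265 − $5,600 = $8,665. Book value $5,600.

$8,665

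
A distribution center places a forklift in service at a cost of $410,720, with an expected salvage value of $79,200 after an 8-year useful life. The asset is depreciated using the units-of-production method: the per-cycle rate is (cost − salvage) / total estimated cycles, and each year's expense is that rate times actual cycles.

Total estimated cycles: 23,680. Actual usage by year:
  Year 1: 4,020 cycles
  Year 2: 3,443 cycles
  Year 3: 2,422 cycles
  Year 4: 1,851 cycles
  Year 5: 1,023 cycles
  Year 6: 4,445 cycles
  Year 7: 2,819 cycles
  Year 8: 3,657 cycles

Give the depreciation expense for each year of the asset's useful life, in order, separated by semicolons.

$56,280; $48,202; $33,908; $25,914; $14,322; $62,230; $39,466; $51,198

Depreciable base = $410,720 − $79,200 = $331,520.
Rate = $331,520 / 23,680 cycles = $14 per cycle.
Year 1: 4,020 × $14 = $56,280. Book value $354,440.
Year 2: 3,443 × $14 = $48,202. Book value $306,238.
Year 3: 2,422 × $14 = $33,908. Book value $272,330.
Year 4: 1,851 × $14 = $25,914. Book value $246,416.
Year 5: 1,023 × $14 = $14,322. Book value $232,094.
Year 6: 4,445 × $14 = $62,230. Book value $169,864.
Year 7: 2,819 × $14 = $39,466. Book value $130,398.
Year 8: 3,657 × $14 = $51,198. Book value $79,200.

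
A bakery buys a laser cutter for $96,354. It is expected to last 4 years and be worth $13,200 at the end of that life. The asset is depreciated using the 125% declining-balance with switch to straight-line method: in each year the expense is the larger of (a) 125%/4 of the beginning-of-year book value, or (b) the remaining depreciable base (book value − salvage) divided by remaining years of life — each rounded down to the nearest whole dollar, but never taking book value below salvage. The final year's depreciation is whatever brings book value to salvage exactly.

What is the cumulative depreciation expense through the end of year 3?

Depreciable base = $96,354 − $13,200 = $83,154.
Year 1: DB = ⌊$96,354 × 125%/4⌋ = $30,110; SL = ⌊$83,154/4⌋ = $20,788 → take DB $30,110. Book value $66,244.
Year 2: DB = ⌊$66,244 × 125%/4⌋ = $20,701; SL = ⌊$53,044/3⌋ = $17,681 → take DB $20,701. Book value $45,543.
Year 3: DB = ⌊$45,543 × 125%/4⌋ = $14,232; SL = ⌊$32,343/2⌋ = $16,171 → take SL $16,171. Book value $29,372.
Accumulated through year 3 = $96,354 − $29,372 = $66,982.

$66,982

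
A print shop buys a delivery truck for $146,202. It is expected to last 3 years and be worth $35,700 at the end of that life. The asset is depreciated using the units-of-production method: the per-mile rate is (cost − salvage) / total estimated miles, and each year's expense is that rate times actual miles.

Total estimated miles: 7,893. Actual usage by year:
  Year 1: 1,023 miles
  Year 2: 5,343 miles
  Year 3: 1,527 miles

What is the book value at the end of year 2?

Depreciable base = $146,202 − $35,700 = $110,502.
Rate = $110,502 / 7,893 miles = $14 per mile.
Year 1: 1,023 × $14 = $14,322. Book value $131,880.
Year 2: 5,343 × $14 = $74,802. Book value $57,078.

$57,078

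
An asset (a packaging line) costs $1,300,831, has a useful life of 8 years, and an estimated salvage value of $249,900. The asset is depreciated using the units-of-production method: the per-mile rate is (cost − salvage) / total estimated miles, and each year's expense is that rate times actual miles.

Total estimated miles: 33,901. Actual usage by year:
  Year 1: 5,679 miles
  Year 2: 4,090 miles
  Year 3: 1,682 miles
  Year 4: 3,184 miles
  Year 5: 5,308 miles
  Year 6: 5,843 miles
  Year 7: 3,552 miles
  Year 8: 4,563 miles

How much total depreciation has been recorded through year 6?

Depreciable base = $1,300,831 − $249,900 = $1,050,931.
Rate = $1,050,931 / 33,901 miles = $31 per mile.
Year 1: 5,679 × $31 = $176,049. Book value $1,124,782.
Year 2: 4,090 × $31 = $126,790. Book value $997,992.
Year 3: 1,682 × $31 = $52,142. Book value $945,850.
Year 4: 3,184 × $31 = $98,704. Book value $847,146.
Year 5: 5,308 × $31 = $164,548. Book value $682,598.
Year 6: 5,843 × $31 = $181,133. Book value $501,465.
Accumulated through year 6 = $1,300,831 − $501,465 = $799,366.

$799,366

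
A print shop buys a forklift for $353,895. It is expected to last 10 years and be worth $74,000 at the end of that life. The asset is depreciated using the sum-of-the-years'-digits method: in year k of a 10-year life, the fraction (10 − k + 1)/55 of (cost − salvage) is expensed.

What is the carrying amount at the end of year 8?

Depreciable base = $353,895 − $74,000 = $279,895.
Sum of the years' digits = 10+9+8+7+6+5+4+3+2+1 = 55.
Year 1: $279,895 × 10/55 = $50,890. Book value $303,005.
Year 2: $279,895 × 9/55 = $45,801. Book value $257,204.
Year 3: $279,895 × 8/55 = $40,712. Book value $216,492.
Year 4: $279,895 × 7/55 = $35,623. Book value $180,869.
Year 5: $279,895 × 6/55 = $30,534. Book value $150,335.
Year 6: $279,895 × 5/55 = $25,445. Book value $124,890.
Year 7: $279,895 × 4/55 = $20,356. Book value $104,534.
Year 8: $279,895 × 3/55 = $15,267. Book value $89,267.

$89,267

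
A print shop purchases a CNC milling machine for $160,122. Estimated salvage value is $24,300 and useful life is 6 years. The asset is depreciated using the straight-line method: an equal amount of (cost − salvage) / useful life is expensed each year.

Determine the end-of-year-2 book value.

Depreciable base = $160,122 − $24,300 = $135,822.
Annual expense = $135,822 / 6 = $22,637.
End of year 1: book value $137,485.
End of year 2: book value $114,848.

$114,848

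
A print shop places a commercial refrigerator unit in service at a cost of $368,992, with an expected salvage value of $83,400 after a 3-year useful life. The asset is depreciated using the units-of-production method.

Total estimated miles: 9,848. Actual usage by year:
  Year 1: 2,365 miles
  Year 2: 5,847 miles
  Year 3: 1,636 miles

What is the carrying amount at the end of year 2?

$130,844

Depreciable base = $368,992 − $83,400 = $285,592.
Rate = $285,592 / 9,848 miles = $29 per mile.
Year 1: 2,365 × $29 = $68,585. Book value $300,407.
Year 2: 5,847 × $29 = $169,563. Book value $130,844.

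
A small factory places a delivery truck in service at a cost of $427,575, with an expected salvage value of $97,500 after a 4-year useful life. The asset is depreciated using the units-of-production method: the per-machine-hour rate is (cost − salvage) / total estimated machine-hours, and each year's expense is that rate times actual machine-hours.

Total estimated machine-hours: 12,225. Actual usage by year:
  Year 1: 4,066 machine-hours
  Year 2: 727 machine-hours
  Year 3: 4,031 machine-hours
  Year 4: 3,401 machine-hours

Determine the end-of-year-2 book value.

$298,164

Depreciable base = $427,575 − $97,500 = $330,075.
Rate = $330,075 / 12,225 machine-hours = $27 per machine-hour.
Year 1: 4,066 × $27 = $109,782. Book value $317,793.
Year 2: 727 × $27 = $19,629. Book value $298,164.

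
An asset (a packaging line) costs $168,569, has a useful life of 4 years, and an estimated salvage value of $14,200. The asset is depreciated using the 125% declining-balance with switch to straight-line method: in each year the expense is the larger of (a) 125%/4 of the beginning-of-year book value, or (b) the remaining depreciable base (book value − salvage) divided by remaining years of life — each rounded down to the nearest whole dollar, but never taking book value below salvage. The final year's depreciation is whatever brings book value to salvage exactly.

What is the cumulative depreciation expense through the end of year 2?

Depreciable base = $168,569 − $14,200 = $154,369.
Year 1: DB = ⌊$168,569 × 125%/4⌋ = $52,677; SL = ⌊$154,369/4⌋ = $38,592 → take DB $52,677. Book value $115,892.
Year 2: DB = ⌊$115,892 × 125%/4⌋ = $36,216; SL = ⌊$101,692/3⌋ = $33,897 → take DB $36,216. Book value $79,676.
Accumulated through year 2 = $168,569 − $79,676 = $88,893.

$88,893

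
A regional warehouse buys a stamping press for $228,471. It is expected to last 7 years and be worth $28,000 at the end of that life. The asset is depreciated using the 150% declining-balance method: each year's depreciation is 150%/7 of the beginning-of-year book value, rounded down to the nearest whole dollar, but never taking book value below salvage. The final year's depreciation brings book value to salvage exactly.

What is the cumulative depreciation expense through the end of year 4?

$141,396

Depreciable base = $228,471 − $28,000 = $200,471.
Year 1: ⌊$228,471 × 150%/7⌋ = $48,958. Book value $179,513.
Year 2: ⌊$179,513 × 150%/7⌋ = $38,467. Book value $141,046.
Year 3: ⌊$141,046 × 150%/7⌋ = $30,224. Book value $110,822.
Year 4: ⌊$110,822 × 150%/7⌋ = $23,747. Book value $87,075.
Accumulated through year 4 = $228,471 − $87,075 = $141,396.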